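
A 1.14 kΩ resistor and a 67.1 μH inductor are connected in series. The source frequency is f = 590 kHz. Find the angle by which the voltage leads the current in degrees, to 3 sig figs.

ω = 2πf = 3.707e+06 rad/s
X_L = ωL = 249 Ω
Z = 1140 + j249 Ω
|Z| = √(1140² + 249²) = 1170 Ω
∠Z = arctan(249/1140) = 12.3°

12.3°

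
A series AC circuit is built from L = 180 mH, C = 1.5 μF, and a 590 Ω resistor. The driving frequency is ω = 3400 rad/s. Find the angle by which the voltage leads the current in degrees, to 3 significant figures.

X_L = ωL = 612 Ω
X_C = 1/(ωC) = 196 Ω
Net reactance X = X_L − X_C = 416 Ω
Z = 590 + j416 Ω
|Z| = √(590² + 416²) = 722 Ω
∠Z = arctan(416/590) = 35.2°

35.2°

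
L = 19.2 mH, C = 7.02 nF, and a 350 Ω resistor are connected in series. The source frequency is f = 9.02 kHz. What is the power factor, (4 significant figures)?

ω = 2πf = 56670 rad/s
X_L = ωL = 1088 Ω
X_C = 1/(ωC) = 2513 Ω
Net reactance X = X_L − X_C = -1425 Ω
Z = 350.0 − j1425 Ω
|Z| = √(350.0² + 1425²) = 1468 Ω
∠Z = arctan(-1425/350.0) = -76.20°
cos φ = cos(-76.20°) = 0.2385

0.2385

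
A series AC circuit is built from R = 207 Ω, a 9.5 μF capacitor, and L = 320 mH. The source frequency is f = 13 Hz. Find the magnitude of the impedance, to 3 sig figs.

1280 Ω

ω = 2πf = 81.68 rad/s
X_L = ωL = 26.1 Ω
X_C = 1/(ωC) = 1290 Ω
Net reactance X = X_L − X_C = -1260 Ω
Z = 207 − j1260 Ω
|Z| = √(207² + 1260²) = 1280 Ω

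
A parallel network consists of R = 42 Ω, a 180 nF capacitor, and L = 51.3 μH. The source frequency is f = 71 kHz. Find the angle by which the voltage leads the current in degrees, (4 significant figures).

ω = 2πf = 446100 rad/s
X_L = ωL = 22.89 Ω
X_C = 1/(ωC) = 12.45 Ω
Parallel: admittances add. Y = 1/R + 1/(jωL) + jωC
Y = (0.02381 + j0.03660) S
|Y| = 0.04367 S → |Z| = 1/|Y| = 22.90 Ω, ∠Z = −∠Y = -56.96°

-56.96°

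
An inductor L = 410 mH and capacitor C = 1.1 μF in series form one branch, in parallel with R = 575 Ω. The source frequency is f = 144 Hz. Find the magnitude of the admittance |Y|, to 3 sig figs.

2.35 mS

ω = 2πf = 904.8 rad/s
X_L = ωL = 371 Ω
X_C = 1/(ωC) = 1000 Ω
Branch 1: Z₁ = R = 575 Ω
Branch 2 (series LC): Z₂ = j(X_L − X_C) = −j634 Ω
Parallel: Z = Z₁Z₂/(Z₁+Z₂), |Z| = 426 Ω, ∠Z = -42.2°
|Y| = 1/|Z| = 2.35 mS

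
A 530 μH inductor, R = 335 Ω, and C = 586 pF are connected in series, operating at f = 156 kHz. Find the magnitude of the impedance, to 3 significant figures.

1270 Ω

ω = 2πf = 980200 rad/s
X_L = ωL = 519 Ω
X_C = 1/(ωC) = 1740 Ω
Net reactance X = X_L − X_C = -1220 Ω
Z = 335 − j1220 Ω
|Z| = √(335² + 1220²) = 1270 Ω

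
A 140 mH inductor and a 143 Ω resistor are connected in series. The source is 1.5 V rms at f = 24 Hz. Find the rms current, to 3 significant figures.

10.4 mA

ω = 2πf = 150.8 rad/s
X_L = ωL = 21.1 Ω
Z = 143 + j21.1 Ω
|Z| = √(143² + 21.1²) = 145 Ω
I = V/|Z| = 1.5/145 = 10.4 mA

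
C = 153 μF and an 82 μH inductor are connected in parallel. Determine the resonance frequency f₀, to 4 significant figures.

ω₀ = 1/√(LC) = 1/√(8.2e-05 × 0.000153) = 8928 rad/s
f₀ = ω₀/(2π) = 1.421 kHz

1.421 kHz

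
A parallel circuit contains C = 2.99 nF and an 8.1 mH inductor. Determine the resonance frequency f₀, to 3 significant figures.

ω₀ = 1/√(LC) = 1/√(0.0081 × 2.99e-09) = 203200 rad/s
f₀ = ω₀/(2π) = 32.3 kHz

32.3 kHz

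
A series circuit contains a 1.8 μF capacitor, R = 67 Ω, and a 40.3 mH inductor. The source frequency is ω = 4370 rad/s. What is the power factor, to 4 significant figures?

X_L = ωL = 176.1 Ω
X_C = 1/(ωC) = 127.1 Ω
Net reactance X = X_L − X_C = 48.98 Ω
Z = 67.00 + j48.98 Ω
|Z| = √(67.00² + 48.98²) = 83.00 Ω
∠Z = arctan(48.98/67.00) = 36.17°
cos φ = cos(36.17°) = 0.8073

0.8073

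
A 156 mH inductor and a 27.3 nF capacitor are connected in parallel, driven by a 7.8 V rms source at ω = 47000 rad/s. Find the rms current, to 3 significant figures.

X_L = ωL = 7330 Ω
X_C = 1/(ωC) = 779 Ω
Parallel: admittances add. Y = 1/(jωL) + jωC
Y = (0 + j0.00115) S
|Y| = 0.00115 S → |Z| = 1/|Y| = 872 Ω, ∠Z = −∠Y = -90.0°
I = V/|Z| = 7.8/872 = 8.94 mA

8.94 mA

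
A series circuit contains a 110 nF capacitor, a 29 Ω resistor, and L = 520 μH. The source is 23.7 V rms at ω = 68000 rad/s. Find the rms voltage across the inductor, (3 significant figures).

X_L = ωL = 35.4 Ω
X_C = 1/(ωC) = 134 Ω
Net reactance X = X_L − X_C = -98.3 Ω
Z = 29.0 − j98.3 Ω
|Z| = √(29.0² + 98.3²) = 103 Ω
I = V/|Z| = 231 mA
V_L = I·|Z_L| = 0.231 × 35.4 = 8.17 V

8.17 V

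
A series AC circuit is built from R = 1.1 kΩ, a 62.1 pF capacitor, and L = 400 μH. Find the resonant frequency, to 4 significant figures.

1.010 MHz

ω₀ = 1/√(LC) = 1/√(0.0004 × 6.21e-11) = 6.345e+06 rad/s
f₀ = ω₀/(2π) = 1.010 MHz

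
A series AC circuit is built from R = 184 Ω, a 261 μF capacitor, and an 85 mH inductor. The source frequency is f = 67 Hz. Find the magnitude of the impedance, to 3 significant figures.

ω = 2πf = 421.0 rad/s
X_L = ωL = 35.8 Ω
X_C = 1/(ωC) = 9.10 Ω
Net reactance X = X_L − X_C = 26.7 Ω
Z = 184 + j26.7 Ω
|Z| = √(184² + 26.7²) = 186 Ω

186 Ω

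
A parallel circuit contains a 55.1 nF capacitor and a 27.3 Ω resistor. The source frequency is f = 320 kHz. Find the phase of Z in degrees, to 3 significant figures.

ω = 2πf = 2.011e+06 rad/s
X_C = 1/(ωC) = 9.03 Ω
Parallel: admittances add. Y = 1/R + jωC
Y = (0.0366 + j0.111) S
|Y| = 0.117 S → |Z| = 1/|Y| = 8.57 Ω, ∠Z = −∠Y = -71.7°

-71.7°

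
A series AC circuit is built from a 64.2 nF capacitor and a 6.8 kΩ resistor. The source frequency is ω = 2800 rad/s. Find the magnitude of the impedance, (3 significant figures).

8790 Ω

X_C = 1/(ωC) = 5560 Ω
Z = 6800 − j5560 Ω
|Z| = √(6800² + 5560²) = 8790 Ω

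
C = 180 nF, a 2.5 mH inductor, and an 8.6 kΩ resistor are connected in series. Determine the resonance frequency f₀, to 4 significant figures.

7.503 kHz

ω₀ = 1/√(LC) = 1/√(0.0025 × 1.8e-07) = 47140 rad/s
f₀ = ω₀/(2π) = 7.503 kHz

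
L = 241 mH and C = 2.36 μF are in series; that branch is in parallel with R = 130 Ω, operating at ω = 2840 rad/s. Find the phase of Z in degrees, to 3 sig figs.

13.7°

X_L = ωL = 684 Ω
X_C = 1/(ωC) = 149 Ω
Branch 1: Z₁ = R = 130 Ω
Branch 2 (series LC): Z₂ = j(X_L − X_C) = j535 Ω
Parallel: Z = Z₁Z₂/(Z₁+Z₂), |Z| = 126 Ω, ∠Z = 13.7°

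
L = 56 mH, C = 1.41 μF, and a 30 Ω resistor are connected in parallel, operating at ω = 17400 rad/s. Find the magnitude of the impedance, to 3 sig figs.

X_L = ωL = 974 Ω
X_C = 1/(ωC) = 40.8 Ω
Parallel: admittances add. Y = 1/R + 1/(jωL) + jωC
Y = (0.0333 + j0.0235) S
|Y| = 0.0408 S → |Z| = 1/|Y| = 24.5 Ω, ∠Z = −∠Y = -35.2°

24.5 Ω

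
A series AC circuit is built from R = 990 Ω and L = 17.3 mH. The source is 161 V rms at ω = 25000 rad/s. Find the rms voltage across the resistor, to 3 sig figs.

148 V

X_L = ωL = 432 Ω
Z = 990 + j432 Ω
|Z| = √(990² + 432²) = 1080 Ω
I = V/|Z| = 149 mA
V_R = I·|Z_R| = 0.149 × 990 = 148 V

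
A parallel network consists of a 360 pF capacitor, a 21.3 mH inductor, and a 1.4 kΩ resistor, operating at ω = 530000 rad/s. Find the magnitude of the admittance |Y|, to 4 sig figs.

X_L = ωL = 11290 Ω
X_C = 1/(ωC) = 5241 Ω
Parallel: admittances add. Y = 1/R + 1/(jωL) + jωC
Y = (0.0007143 + j0.0001022) S
|Y| = 0.0007216 S → |Z| = 1/|Y| = 1386 Ω, ∠Z = −∠Y = -8.144°

721.6 μS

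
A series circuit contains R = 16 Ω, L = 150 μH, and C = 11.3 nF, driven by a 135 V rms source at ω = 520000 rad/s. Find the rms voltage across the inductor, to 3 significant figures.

113 V

X_L = ωL = 78.0 Ω
X_C = 1/(ωC) = 170 Ω
Net reactance X = X_L − X_C = -92.2 Ω
Z = 16.0 − j92.2 Ω
|Z| = √(16.0² + 92.2²) = 93.6 Ω
I = V/|Z| = 1.44 A
V_L = I·|Z_L| = 1.44 × 78.0 = 113 V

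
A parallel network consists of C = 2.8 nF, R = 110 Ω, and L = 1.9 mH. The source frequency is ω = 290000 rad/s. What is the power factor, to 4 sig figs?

0.9940

X_L = ωL = 551.0 Ω
X_C = 1/(ωC) = 1232 Ω
Parallel: admittances add. Y = 1/R + 1/(jωL) + jωC
Y = (0.009091 − j0.001003) S
|Y| = 0.009146 S → |Z| = 1/|Y| = 109.3 Ω, ∠Z = −∠Y = 6.295°
cos φ = cos(6.295°) = 0.9940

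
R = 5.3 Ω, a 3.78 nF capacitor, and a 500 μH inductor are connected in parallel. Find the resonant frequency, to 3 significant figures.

ω₀ = 1/√(LC) = 1/√(0.0005 × 3.78e-09) = 727400 rad/s
f₀ = ω₀/(2π) = 116 kHz

116 kHz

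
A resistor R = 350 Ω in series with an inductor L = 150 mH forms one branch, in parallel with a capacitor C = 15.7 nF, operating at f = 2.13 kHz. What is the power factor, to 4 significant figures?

0.2947

ω = 2πf = 13380 rad/s
X_L = ωL = 2007 Ω
X_C = 1/(ωC) = 4759 Ω
Branch 1 (R+jX_L): Z₁ = 350.0 + j2007 Ω, |Z₁| = 2038 Ω
Branch 2 (−jX_C): Z₂ = −j4759 Ω
Parallel: Z = Z₁Z₂/(Z₁+Z₂), |Z| = 3496 Ω, ∠Z = 72.86°
cos φ = cos(72.86°) = 0.2947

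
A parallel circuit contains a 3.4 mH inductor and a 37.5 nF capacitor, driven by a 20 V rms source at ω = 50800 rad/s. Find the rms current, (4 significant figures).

X_L = ωL = 172.7 Ω
X_C = 1/(ωC) = 524.9 Ω
Parallel: admittances add. Y = 1/(jωL) + jωC
Y = (0 − j0.003885) S
|Y| = 0.003885 S → |Z| = 1/|Y| = 257.4 Ω, ∠Z = −∠Y = 90.00°
I = V/|Z| = 20/257.4 = 77.69 mA

77.69 mA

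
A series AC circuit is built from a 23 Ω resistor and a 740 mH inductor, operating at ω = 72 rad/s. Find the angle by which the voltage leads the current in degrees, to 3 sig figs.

X_L = ωL = 53.3 Ω
Z = 23.0 + j53.3 Ω
|Z| = √(23.0² + 53.3²) = 58.0 Ω
∠Z = arctan(53.3/23.0) = 66.7°

66.7°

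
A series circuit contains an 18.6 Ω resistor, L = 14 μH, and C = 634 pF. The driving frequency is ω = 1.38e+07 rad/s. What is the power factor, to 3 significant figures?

0.229

X_L = ωL = 193 Ω
X_C = 1/(ωC) = 114 Ω
Net reactance X = X_L − X_C = 78.9 Ω
Z = 18.6 + j78.9 Ω
|Z| = √(18.6² + 78.9²) = 81.1 Ω
∠Z = arctan(78.9/18.6) = 76.7°
cos φ = cos(76.7°) = 0.229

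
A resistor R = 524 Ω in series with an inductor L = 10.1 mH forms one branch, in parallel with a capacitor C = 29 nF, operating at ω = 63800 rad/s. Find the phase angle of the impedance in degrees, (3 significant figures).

-50.3°

X_L = ωL = 644 Ω
X_C = 1/(ωC) = 540 Ω
Branch 1 (R+jX_L): Z₁ = 524 + j644 Ω, |Z₁| = 831 Ω
Branch 2 (−jX_C): Z₂ = −j540 Ω
Parallel: Z = Z₁Z₂/(Z₁+Z₂), |Z| = 840 Ω, ∠Z = -50.3°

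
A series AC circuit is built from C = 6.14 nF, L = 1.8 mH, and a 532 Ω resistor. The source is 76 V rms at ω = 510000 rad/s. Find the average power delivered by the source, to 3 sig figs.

4.79 W

X_L = ωL = 918 Ω
X_C = 1/(ωC) = 319 Ω
Net reactance X = X_L − X_C = 599 Ω
Z = 532 + j599 Ω
|Z| = √(532² + 599²) = 801 Ω
∠Z = arctan(599/532) = 48.4°
I = V/|Z| = 94.9 mA
P = VI cos φ = 76 × 0.0949 × cos(48.4°) = 4.79 W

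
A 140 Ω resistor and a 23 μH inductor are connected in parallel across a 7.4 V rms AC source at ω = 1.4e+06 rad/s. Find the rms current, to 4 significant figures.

X_L = ωL = 32.20 Ω
Parallel: admittances add. Y = 1/R + 1/(jωL)
Y = (0.007143 − j0.03106) S
|Y| = 0.03187 S → |Z| = 1/|Y| = 31.38 Ω, ∠Z = −∠Y = 77.05°
I = V/|Z| = 7.4/31.38 = 235.8 mA

235.8 mA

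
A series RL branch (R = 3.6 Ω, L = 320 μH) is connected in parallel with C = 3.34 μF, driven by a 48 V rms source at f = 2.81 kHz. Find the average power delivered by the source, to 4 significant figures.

ω = 2πf = 17660 rad/s
X_L = ωL = 5.650 Ω
X_C = 1/(ωC) = 16.96 Ω
Branch 1 (R+jX_L): Z₁ = 3.600 + j5.650 Ω, |Z₁| = 6.699 Ω
Branch 2 (−jX_C): Z₂ = −j16.96 Ω
Parallel: Z = Z₁Z₂/(Z₁+Z₂), |Z| = 9.573 Ω, ∠Z = 39.84°
I = V/|Z| = 5.014 A
P = VI cos φ = 48 × 5.014 × cos(39.84°) = 184.8 W

184.8 W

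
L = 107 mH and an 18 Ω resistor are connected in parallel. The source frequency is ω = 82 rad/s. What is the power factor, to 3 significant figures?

0.438

X_L = ωL = 8.77 Ω
Parallel: admittances add. Y = 1/R + 1/(jωL)
Y = (0.0556 − j0.114) S
|Y| = 0.127 S → |Z| = 1/|Y| = 7.89 Ω, ∠Z = −∠Y = 64.0°
cos φ = cos(64.0°) = 0.438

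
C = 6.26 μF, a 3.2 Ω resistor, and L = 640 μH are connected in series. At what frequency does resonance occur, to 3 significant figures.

ω₀ = 1/√(LC) = 1/√(0.00064 × 6.26e-06) = 15800 rad/s
f₀ = ω₀/(2π) = 2.51 kHz

2.51 kHz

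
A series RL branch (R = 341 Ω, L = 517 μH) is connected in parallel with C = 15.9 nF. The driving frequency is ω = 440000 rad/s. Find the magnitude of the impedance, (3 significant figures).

167 Ω

X_L = ωL = 227 Ω
X_C = 1/(ωC) = 143 Ω
Branch 1 (R+jX_L): Z₁ = 341 + j227 Ω, |Z₁| = 410 Ω
Branch 2 (−jX_C): Z₂ = −j143 Ω
Parallel: Z = Z₁Z₂/(Z₁+Z₂), |Z| = 167 Ω, ∠Z = -70.2°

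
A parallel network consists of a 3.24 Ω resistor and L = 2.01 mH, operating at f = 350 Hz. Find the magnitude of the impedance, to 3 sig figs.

2.61 Ω

ω = 2πf = 2199 rad/s
X_L = ωL = 4.42 Ω
Parallel: admittances add. Y = 1/R + 1/(jωL)
Y = (0.309 − j0.226) S
|Y| = 0.383 S → |Z| = 1/|Y| = 2.61 Ω, ∠Z = −∠Y = 36.2°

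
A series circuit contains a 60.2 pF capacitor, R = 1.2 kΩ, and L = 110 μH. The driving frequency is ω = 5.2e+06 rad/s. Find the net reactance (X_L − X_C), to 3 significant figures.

-2620 Ω

X_L = ωL = 572 Ω
X_C = 1/(ωC) = 3190 Ω
X = 572 − 3190 = -2620 Ω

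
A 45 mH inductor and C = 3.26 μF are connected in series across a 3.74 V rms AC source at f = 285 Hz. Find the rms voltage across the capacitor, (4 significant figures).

ω = 2πf = 1791 rad/s
X_L = ωL = 80.58 Ω
X_C = 1/(ωC) = 171.3 Ω
Net reactance X = X_L − X_C = -90.72 Ω
Z = − j90.72 Ω
|Z| = √(0² + 90.72²) = 90.72 Ω
I = V/|Z| = 41.23 mA
V_C = I·|Z_C| = 0.04123 × 171.3 = 7.062 V

7.062 V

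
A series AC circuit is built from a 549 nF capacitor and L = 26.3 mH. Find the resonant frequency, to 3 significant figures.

ω₀ = 1/√(LC) = 1/√(0.0263 × 5.49e-07) = 8322 rad/s
f₀ = ω₀/(2π) = 1.32 kHz

1.32 kHz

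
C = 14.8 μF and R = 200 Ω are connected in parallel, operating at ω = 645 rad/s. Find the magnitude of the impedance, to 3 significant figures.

X_C = 1/(ωC) = 105 Ω
Parallel: admittances add. Y = 1/R + jωC
Y = (0.00500 + j0.00955) S
|Y| = 0.0108 S → |Z| = 1/|Y| = 92.8 Ω, ∠Z = −∠Y = -62.4°

92.8 Ω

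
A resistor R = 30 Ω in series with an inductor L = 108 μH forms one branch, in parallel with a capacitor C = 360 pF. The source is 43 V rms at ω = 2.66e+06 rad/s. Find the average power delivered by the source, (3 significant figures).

X_L = ωL = 287 Ω
X_C = 1/(ωC) = 1040 Ω
Branch 1 (R+jX_L): Z₁ = 30.0 + j287 Ω, |Z₁| = 289 Ω
Branch 2 (−jX_C): Z₂ = −j1040 Ω
Parallel: Z = Z₁Z₂/(Z₁+Z₂), |Z| = 398 Ω, ∠Z = 81.8°
I = V/|Z| = 108 mA
P = VI cos φ = 43 × 0.108 × cos(81.8°) = 665 mW

665 mW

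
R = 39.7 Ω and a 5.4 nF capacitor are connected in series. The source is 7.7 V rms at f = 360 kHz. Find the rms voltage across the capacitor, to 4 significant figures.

ω = 2πf = 2.262e+06 rad/s
X_C = 1/(ωC) = 81.87 Ω
Z = 39.70 − j81.87 Ω
|Z| = √(39.70² + 81.87²) = 90.99 Ω
I = V/|Z| = 84.63 mA
V_C = I·|Z_C| = 0.08463 × 81.87 = 6.928 V

6.928 V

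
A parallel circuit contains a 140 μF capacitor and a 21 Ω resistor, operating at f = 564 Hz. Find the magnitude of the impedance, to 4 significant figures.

2.006 Ω

ω = 2πf = 3544 rad/s
X_C = 1/(ωC) = 2.016 Ω
Parallel: admittances add. Y = 1/R + jωC
Y = (0.04762 + j0.4961) S
|Y| = 0.4984 S → |Z| = 1/|Y| = 2.006 Ω, ∠Z = −∠Y = -84.52°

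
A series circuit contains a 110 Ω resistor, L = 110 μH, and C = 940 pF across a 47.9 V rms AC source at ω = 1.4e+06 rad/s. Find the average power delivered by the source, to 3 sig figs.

X_L = ωL = 154 Ω
X_C = 1/(ωC) = 760 Ω
Net reactance X = X_L − X_C = -606 Ω
Z = 110 − j606 Ω
|Z| = √(110² + 606²) = 616 Ω
∠Z = arctan(-606/110) = -79.7°
I = V/|Z| = 77.8 mA
P = VI cos φ = 47.9 × 0.0778 × cos(-79.7°) = 666 mW

666 mW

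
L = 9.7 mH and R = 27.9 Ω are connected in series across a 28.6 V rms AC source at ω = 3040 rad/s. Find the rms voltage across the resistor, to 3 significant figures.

19.7 V

X_L = ωL = 29.5 Ω
Z = 27.9 + j29.5 Ω
|Z| = √(27.9² + 29.5²) = 40.6 Ω
I = V/|Z| = 705 mA
V_R = I·|Z_R| = 0.705 × 27.9 = 19.7 V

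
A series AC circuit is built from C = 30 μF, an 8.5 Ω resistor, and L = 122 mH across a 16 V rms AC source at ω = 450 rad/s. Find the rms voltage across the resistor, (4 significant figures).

6.484 V

X_L = ωL = 54.90 Ω
X_C = 1/(ωC) = 74.07 Ω
Net reactance X = X_L − X_C = -19.17 Ω
Z = 8.500 − j19.17 Ω
|Z| = √(8.500² + 19.17²) = 20.97 Ω
I = V/|Z| = 762.9 mA
V_R = I·|Z_R| = 0.7629 × 8.500 = 6.484 V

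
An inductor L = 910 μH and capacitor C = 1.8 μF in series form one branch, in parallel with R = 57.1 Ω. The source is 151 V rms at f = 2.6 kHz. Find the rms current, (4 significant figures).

ω = 2πf = 16340 rad/s
X_L = ωL = 14.87 Ω
X_C = 1/(ωC) = 34.01 Ω
Branch 1: Z₁ = R = 57.10 Ω
Branch 2 (series LC): Z₂ = j(X_L − X_C) = −j19.14 Ω
Parallel: Z = Z₁Z₂/(Z₁+Z₂), |Z| = 18.15 Ω, ∠Z = -71.47°
I = V/|Z| = 151/18.15 = 8.320 A

8.320 A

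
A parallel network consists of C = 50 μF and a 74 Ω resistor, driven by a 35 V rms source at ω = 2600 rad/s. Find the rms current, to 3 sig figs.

X_C = 1/(ωC) = 7.69 Ω
Parallel: admittances add. Y = 1/R + jωC
Y = (0.0135 + j0.130) S
|Y| = 0.131 S → |Z| = 1/|Y| = 7.65 Ω, ∠Z = −∠Y = -84.1°
I = V/|Z| = 35/7.65 = 4.57 A

4.57 A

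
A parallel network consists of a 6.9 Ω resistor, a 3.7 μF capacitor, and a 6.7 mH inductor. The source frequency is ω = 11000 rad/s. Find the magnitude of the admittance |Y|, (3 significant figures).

147 mS

X_L = ωL = 73.7 Ω
X_C = 1/(ωC) = 24.6 Ω
Parallel: admittances add. Y = 1/R + 1/(jωL) + jωC
Y = (0.145 + j0.0271) S
|Y| = 0.147 S → |Z| = 1/|Y| = 6.78 Ω, ∠Z = −∠Y = -10.6°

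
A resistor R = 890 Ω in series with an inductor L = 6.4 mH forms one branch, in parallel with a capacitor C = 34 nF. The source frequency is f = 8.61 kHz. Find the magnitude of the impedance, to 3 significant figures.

ω = 2πf = 54100 rad/s
X_L = ωL = 346 Ω
X_C = 1/(ωC) = 544 Ω
Branch 1 (R+jX_L): Z₁ = 890 + j346 Ω, |Z₁| = 955 Ω
Branch 2 (−jX_C): Z₂ = −j544 Ω
Parallel: Z = Z₁Z₂/(Z₁+Z₂), |Z| = 570 Ω, ∠Z = -56.2°

570 Ω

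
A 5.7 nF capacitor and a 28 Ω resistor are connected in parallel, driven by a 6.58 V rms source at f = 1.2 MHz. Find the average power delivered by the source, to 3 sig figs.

ω = 2πf = 7.54e+06 rad/s
X_C = 1/(ωC) = 23.3 Ω
Parallel: admittances add. Y = 1/R + jωC
Y = (0.0357 + j0.0430) S
|Y| = 0.0559 S → |Z| = 1/|Y| = 17.9 Ω, ∠Z = −∠Y = -50.3°
I = V/|Z| = 368 mA
P = VI cos φ = 6.58 × 0.368 × cos(-50.3°) = 1.55 W

1.55 W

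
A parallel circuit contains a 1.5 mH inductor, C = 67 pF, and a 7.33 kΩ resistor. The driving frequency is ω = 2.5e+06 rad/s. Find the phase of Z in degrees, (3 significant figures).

X_L = ωL = 3750 Ω
X_C = 1/(ωC) = 5970 Ω
Parallel: admittances add. Y = 1/R + 1/(jωL) + jωC
Y = (0.000136 − j9.92e-05) S
|Y| = 0.000169 S → |Z| = 1/|Y| = 5930 Ω, ∠Z = −∠Y = 36.0°

36.0°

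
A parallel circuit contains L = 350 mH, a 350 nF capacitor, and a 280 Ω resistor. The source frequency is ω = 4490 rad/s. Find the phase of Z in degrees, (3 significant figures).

X_L = ωL = 1570 Ω
X_C = 1/(ωC) = 636 Ω
Parallel: admittances add. Y = 1/R + 1/(jωL) + jωC
Y = (0.00357 + j0.000935) S
|Y| = 0.00369 S → |Z| = 1/|Y| = 271 Ω, ∠Z = −∠Y = -14.7°

-14.7°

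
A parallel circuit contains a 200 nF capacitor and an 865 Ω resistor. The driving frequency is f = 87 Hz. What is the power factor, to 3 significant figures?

0.996

ω = 2πf = 546.6 rad/s
X_C = 1/(ωC) = 9150 Ω
Parallel: admittances add. Y = 1/R + jωC
Y = (0.00116 + j0.000109) S
|Y| = 0.00116 S → |Z| = 1/|Y| = 861 Ω, ∠Z = −∠Y = -5.40°
cos φ = cos(-5.40°) = 0.996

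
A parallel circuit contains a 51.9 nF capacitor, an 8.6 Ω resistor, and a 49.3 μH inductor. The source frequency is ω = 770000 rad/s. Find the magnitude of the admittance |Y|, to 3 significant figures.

X_L = ωL = 38.0 Ω
X_C = 1/(ωC) = 25.0 Ω
Parallel: admittances add. Y = 1/R + 1/(jωL) + jωC
Y = (0.116 + j0.0136) S
|Y| = 0.117 S → |Z| = 1/|Y| = 8.54 Ω, ∠Z = −∠Y = -6.68°

117 mS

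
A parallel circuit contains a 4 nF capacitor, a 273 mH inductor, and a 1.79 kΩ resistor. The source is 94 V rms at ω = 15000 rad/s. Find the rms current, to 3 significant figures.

X_L = ωL = 4100 Ω
X_C = 1/(ωC) = 16700 Ω
Parallel: admittances add. Y = 1/R + 1/(jωL) + jωC
Y = (0.000559 − j0.000184) S
|Y| = 0.000588 S → |Z| = 1/|Y| = 1700 Ω, ∠Z = −∠Y = 18.2°
I = V/|Z| = 94/1700 = 55.3 mA

55.3 mA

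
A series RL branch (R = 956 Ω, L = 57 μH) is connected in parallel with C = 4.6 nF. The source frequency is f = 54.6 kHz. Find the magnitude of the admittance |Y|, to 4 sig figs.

1.875 mS

ω = 2πf = 343100 rad/s
X_L = ωL = 19.55 Ω
X_C = 1/(ωC) = 633.7 Ω
Branch 1 (R+jX_L): Z₁ = 956.0 + j19.55 Ω, |Z₁| = 956.2 Ω
Branch 2 (−jX_C): Z₂ = −j633.7 Ω
Parallel: Z = Z₁Z₂/(Z₁+Z₂), |Z| = 533.3 Ω, ∠Z = -56.11°
|Y| = 1/|Z| = 1.875 mS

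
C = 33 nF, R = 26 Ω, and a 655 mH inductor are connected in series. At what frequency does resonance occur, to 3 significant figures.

1.08 kHz

ω₀ = 1/√(LC) = 1/√(0.655 × 3.3e-08) = 6802 rad/s
f₀ = ω₀/(2π) = 1.08 kHz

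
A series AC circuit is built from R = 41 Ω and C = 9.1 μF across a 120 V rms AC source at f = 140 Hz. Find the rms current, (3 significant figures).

ω = 2πf = 879.6 rad/s
X_C = 1/(ωC) = 125 Ω
Z = 41.0 − j125 Ω
|Z| = √(41.0² + 125²) = 131 Ω
I = V/|Z| = 120/131 = 913 mA

913 mA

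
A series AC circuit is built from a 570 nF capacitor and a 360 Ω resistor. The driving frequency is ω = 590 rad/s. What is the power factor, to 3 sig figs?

0.120

X_C = 1/(ωC) = 2970 Ω
Z = 360 − j2970 Ω
|Z| = √(360² + 2970²) = 3000 Ω
∠Z = arctan(-2970/360) = -83.1°
cos φ = cos(-83.1°) = 0.120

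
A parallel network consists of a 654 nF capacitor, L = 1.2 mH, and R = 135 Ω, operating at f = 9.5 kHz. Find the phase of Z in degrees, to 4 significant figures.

-73.54°

ω = 2πf = 59690 rad/s
X_L = ωL = 71.63 Ω
X_C = 1/(ωC) = 25.62 Ω
Parallel: admittances add. Y = 1/R + 1/(jωL) + jωC
Y = (0.007407 + j0.02508) S
|Y| = 0.02615 S → |Z| = 1/|Y| = 38.24 Ω, ∠Z = −∠Y = -73.54°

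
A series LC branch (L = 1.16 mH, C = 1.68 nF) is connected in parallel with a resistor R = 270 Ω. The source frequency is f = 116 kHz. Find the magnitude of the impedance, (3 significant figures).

ω = 2πf = 728800 rad/s
X_L = ωL = 845 Ω
X_C = 1/(ωC) = 817 Ω
Branch 1: Z₁ = R = 270 Ω
Branch 2 (series LC): Z₂ = j(X_L − X_C) = j28.8 Ω
Parallel: Z = Z₁Z₂/(Z₁+Z₂), |Z| = 28.6 Ω, ∠Z = 83.9°

28.6 Ω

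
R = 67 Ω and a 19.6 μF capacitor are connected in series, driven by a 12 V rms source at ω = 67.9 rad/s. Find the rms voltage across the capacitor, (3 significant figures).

12.0 V

X_C = 1/(ωC) = 751 Ω
Z = 67.0 − j751 Ω
|Z| = √(67.0² + 751²) = 754 Ω
I = V/|Z| = 15.9 mA
V_C = I·|Z_C| = 0.0159 × 751 = 12.0 V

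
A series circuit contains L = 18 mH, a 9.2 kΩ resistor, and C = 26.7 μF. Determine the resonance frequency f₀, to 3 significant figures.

230 Hz

ω₀ = 1/√(LC) = 1/√(0.018 × 2.67e-05) = 1442 rad/s
f₀ = ω₀/(2π) = 230 Hz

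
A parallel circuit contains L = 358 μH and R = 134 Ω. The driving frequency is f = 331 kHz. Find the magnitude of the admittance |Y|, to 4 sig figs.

ω = 2πf = 2.08e+06 rad/s
X_L = ωL = 744.5 Ω
Parallel: admittances add. Y = 1/R + 1/(jωL)
Y = (0.007463 − j0.001343) S
|Y| = 0.007583 S → |Z| = 1/|Y| = 131.9 Ω, ∠Z = −∠Y = 10.20°

7.583 mS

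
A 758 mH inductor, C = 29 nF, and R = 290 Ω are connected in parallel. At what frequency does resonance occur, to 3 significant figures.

ω₀ = 1/√(LC) = 1/√(0.758 × 2.9e-08) = 6745 rad/s
f₀ = ω₀/(2π) = 1.07 kHz

1.07 kHz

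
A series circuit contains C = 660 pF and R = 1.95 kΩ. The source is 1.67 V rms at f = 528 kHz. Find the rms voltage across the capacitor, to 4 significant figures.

0.3808 V

ω = 2πf = 3.318e+06 rad/s
X_C = 1/(ωC) = 456.7 Ω
Z = 1950 − j456.7 Ω
|Z| = √(1950² + 456.7²) = 2003 Ω
I = V/|Z| = 833.8 μA
V_C = I·|Z_C| = 0.0008338 × 456.7 = 0.3808 V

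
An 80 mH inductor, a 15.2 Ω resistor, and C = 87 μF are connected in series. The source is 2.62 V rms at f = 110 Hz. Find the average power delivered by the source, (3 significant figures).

ω = 2πf = 691.2 rad/s
X_L = ωL = 55.3 Ω
X_C = 1/(ωC) = 16.6 Ω
Net reactance X = X_L − X_C = 38.7 Ω
Z = 15.2 + j38.7 Ω
|Z| = √(15.2² + 38.7²) = 41.5 Ω
∠Z = arctan(38.7/15.2) = 68.5°
I = V/|Z| = 63.1 mA
P = VI cos φ = 2.62 × 0.0631 × cos(68.5°) = 60.5 mW

60.5 mW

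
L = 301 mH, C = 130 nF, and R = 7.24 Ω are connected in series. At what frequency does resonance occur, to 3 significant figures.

805 Hz

ω₀ = 1/√(LC) = 1/√(0.301 × 1.3e-07) = 5055 rad/s
f₀ = ω₀/(2π) = 805 Hz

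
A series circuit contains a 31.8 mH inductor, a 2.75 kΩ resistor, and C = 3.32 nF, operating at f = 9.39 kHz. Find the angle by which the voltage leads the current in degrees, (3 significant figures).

ω = 2πf = 59000 rad/s
X_L = ωL = 1880 Ω
X_C = 1/(ωC) = 5110 Ω
Net reactance X = X_L − X_C = -3230 Ω
Z = 2750 − j3230 Ω
|Z| = √(2750² + 3230²) = 4240 Ω
∠Z = arctan(-3230/2750) = -49.6°

-49.6°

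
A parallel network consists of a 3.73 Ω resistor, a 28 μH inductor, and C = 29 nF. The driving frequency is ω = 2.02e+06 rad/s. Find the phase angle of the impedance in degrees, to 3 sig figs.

X_L = ωL = 56.6 Ω
X_C = 1/(ωC) = 17.1 Ω
Parallel: admittances add. Y = 1/R + 1/(jωL) + jωC
Y = (0.268 + j0.0409) S
|Y| = 0.271 S → |Z| = 1/|Y| = 3.69 Ω, ∠Z = −∠Y = -8.67°

-8.67°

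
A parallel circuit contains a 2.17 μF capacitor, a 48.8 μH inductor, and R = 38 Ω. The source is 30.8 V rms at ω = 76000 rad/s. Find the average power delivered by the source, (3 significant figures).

25.0 W

X_L = ωL = 3.71 Ω
X_C = 1/(ωC) = 6.06 Ω
Parallel: admittances add. Y = 1/R + 1/(jωL) + jωC
Y = (0.0263 − j0.105) S
|Y| = 0.108 S → |Z| = 1/|Y| = 9.26 Ω, ∠Z = −∠Y = 75.9°
I = V/|Z| = 3.33 A
P = VI cos φ = 30.8 × 3.33 × cos(75.9°) = 25.0 W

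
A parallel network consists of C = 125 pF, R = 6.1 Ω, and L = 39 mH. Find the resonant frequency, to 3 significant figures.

72.1 kHz

ω₀ = 1/√(LC) = 1/√(0.039 × 1.25e-10) = 452900 rad/s
f₀ = ω₀/(2π) = 72.1 kHz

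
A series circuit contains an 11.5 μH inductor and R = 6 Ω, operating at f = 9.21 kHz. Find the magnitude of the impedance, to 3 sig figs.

6.04 Ω

ω = 2πf = 57870 rad/s
X_L = ωL = 0.665 Ω
Z = 6.00 + j0.665 Ω
|Z| = √(6.00² + 0.665²) = 6.04 Ω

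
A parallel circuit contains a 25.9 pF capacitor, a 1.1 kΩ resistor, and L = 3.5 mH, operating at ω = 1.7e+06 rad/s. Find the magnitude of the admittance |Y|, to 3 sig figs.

918 μS

X_L = ωL = 5950 Ω
X_C = 1/(ωC) = 22700 Ω
Parallel: admittances add. Y = 1/R + 1/(jωL) + jωC
Y = (0.000909 − j0.000124) S
|Y| = 0.000918 S → |Z| = 1/|Y| = 1090 Ω, ∠Z = −∠Y = 7.77°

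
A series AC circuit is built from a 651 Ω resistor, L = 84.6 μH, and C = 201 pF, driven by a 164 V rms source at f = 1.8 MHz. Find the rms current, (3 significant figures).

ω = 2πf = 1.131e+07 rad/s
X_L = ωL = 957 Ω
X_C = 1/(ωC) = 440 Ω
Net reactance X = X_L − X_C = 517 Ω
Z = 651 + j517 Ω
|Z| = √(651² + 517²) = 831 Ω
I = V/|Z| = 164/831 = 197 mA

197 mA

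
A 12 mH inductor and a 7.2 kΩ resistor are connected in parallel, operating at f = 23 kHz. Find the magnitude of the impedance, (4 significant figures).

1686 Ω

ω = 2πf = 144500 rad/s
X_L = ωL = 1734 Ω
Parallel: admittances add. Y = 1/R + 1/(jωL)
Y = (0.0001389 − j0.0005766) S
|Y| = 0.0005931 S → |Z| = 1/|Y| = 1686 Ω, ∠Z = −∠Y = 76.46°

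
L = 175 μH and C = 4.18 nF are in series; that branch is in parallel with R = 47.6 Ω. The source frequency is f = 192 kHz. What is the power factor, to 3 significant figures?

0.260

ω = 2πf = 1.206e+06 rad/s
X_L = ωL = 211 Ω
X_C = 1/(ωC) = 198 Ω
Branch 1: Z₁ = R = 47.6 Ω
Branch 2 (series LC): Z₂ = j(X_L − X_C) = j12.8 Ω
Parallel: Z = Z₁Z₂/(Z₁+Z₂), |Z| = 12.4 Ω, ∠Z = 74.9°
cos φ = cos(74.9°) = 0.260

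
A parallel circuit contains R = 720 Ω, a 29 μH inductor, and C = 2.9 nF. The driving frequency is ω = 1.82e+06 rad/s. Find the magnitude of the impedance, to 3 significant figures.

X_L = ωL = 52.8 Ω
X_C = 1/(ωC) = 189 Ω
Parallel: admittances add. Y = 1/R + 1/(jωL) + jωC
Y = (0.00139 − j0.0137) S
|Y| = 0.0137 S → |Z| = 1/|Y| = 72.8 Ω, ∠Z = −∠Y = 84.2°

72.8 Ω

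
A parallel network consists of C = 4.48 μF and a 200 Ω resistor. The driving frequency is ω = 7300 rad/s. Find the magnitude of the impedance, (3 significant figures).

X_C = 1/(ωC) = 30.6 Ω
Parallel: admittances add. Y = 1/R + jωC
Y = (0.00500 + j0.0327) S
|Y| = 0.0331 S → |Z| = 1/|Y| = 30.2 Ω, ∠Z = −∠Y = -81.3°

30.2 Ω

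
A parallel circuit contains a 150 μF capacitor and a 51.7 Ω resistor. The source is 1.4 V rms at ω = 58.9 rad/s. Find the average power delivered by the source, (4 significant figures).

37.91 mW

X_C = 1/(ωC) = 113.2 Ω
Parallel: admittances add. Y = 1/R + jωC
Y = (0.01934 + j0.008835) S
|Y| = 0.02126 S → |Z| = 1/|Y| = 47.03 Ω, ∠Z = −∠Y = -24.55°
I = V/|Z| = 29.77 mA
P = VI cos φ = 1.4 × 0.02977 × cos(-24.55°) = 37.91 mW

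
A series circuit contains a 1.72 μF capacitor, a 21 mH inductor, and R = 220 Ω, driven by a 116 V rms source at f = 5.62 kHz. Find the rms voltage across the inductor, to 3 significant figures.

ω = 2πf = 35310 rad/s
X_L = ωL = 742 Ω
X_C = 1/(ωC) = 16.5 Ω
Net reactance X = X_L − X_C = 725 Ω
Z = 220 + j725 Ω
|Z| = √(220² + 725²) = 758 Ω
I = V/|Z| = 153 mA
V_L = I·|Z_L| = 0.153 × 742 = 114 V

114 V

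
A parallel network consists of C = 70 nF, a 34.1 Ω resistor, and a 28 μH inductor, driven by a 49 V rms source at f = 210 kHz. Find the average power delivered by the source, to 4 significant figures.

ω = 2πf = 1.319e+06 rad/s
X_L = ωL = 36.95 Ω
X_C = 1/(ωC) = 10.83 Ω
Parallel: admittances add. Y = 1/R + 1/(jωL) + jωC
Y = (0.02933 + j0.06530) S
|Y| = 0.07158 S → |Z| = 1/|Y| = 13.97 Ω, ∠Z = −∠Y = -65.81°
I = V/|Z| = 3.507 A
P = VI cos φ = 49 × 3.507 × cos(-65.81°) = 70.41 W

70.41 W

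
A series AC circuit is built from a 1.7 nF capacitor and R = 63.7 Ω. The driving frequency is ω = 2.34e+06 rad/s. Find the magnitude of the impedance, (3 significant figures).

X_C = 1/(ωC) = 251 Ω
Z = 63.7 − j251 Ω
|Z| = √(63.7² + 251²) = 259 Ω

259 Ω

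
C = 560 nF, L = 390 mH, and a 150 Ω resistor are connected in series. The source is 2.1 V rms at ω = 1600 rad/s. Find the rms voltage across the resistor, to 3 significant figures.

0.612 V

X_L = ωL = 624 Ω
X_C = 1/(ωC) = 1120 Ω
Net reactance X = X_L − X_C = -492 Ω
Z = 150 − j492 Ω
|Z| = √(150² + 492²) = 514 Ω
I = V/|Z| = 4.08 mA
V_R = I·|Z_R| = 0.00408 × 150 = 0.612 V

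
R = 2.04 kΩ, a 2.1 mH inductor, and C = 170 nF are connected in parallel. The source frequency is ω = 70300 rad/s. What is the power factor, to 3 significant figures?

X_L = ωL = 148 Ω
X_C = 1/(ωC) = 83.7 Ω
Parallel: admittances add. Y = 1/R + 1/(jωL) + jωC
Y = (0.000490 + j0.00518) S
|Y| = 0.00520 S → |Z| = 1/|Y| = 192 Ω, ∠Z = −∠Y = -84.6°
cos φ = cos(-84.6°) = 0.0943

0.0943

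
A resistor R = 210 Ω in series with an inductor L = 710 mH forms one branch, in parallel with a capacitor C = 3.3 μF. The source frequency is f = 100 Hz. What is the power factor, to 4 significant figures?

0.9639

ω = 2πf = 628.3 rad/s
X_L = ωL = 446.1 Ω
X_C = 1/(ωC) = 482.3 Ω
Branch 1 (R+jX_L): Z₁ = 210.0 + j446.1 Ω, |Z₁| = 493.1 Ω
Branch 2 (−jX_C): Z₂ = −j482.3 Ω
Parallel: Z = Z₁Z₂/(Z₁+Z₂), |Z| = 1116 Ω, ∠Z = -15.43°
cos φ = cos(-15.43°) = 0.9639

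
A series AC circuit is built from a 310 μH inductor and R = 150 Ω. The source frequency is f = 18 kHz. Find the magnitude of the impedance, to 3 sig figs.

154 Ω

ω = 2πf = 113100 rad/s
X_L = ωL = 35.1 Ω
Z = 150 + j35.1 Ω
|Z| = √(150² + 35.1²) = 154 Ω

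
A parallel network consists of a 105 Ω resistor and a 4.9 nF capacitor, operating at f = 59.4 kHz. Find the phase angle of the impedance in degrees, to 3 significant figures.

-10.9°

ω = 2πf = 373200 rad/s
X_C = 1/(ωC) = 547 Ω
Parallel: admittances add. Y = 1/R + jωC
Y = (0.00952 + j0.00183) S
|Y| = 0.00970 S → |Z| = 1/|Y| = 103 Ω, ∠Z = −∠Y = -10.9°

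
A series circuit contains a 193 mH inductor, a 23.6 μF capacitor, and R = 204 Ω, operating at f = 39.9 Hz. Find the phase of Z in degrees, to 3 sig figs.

-30.6°

ω = 2πf = 250.7 rad/s
X_L = ωL = 48.4 Ω
X_C = 1/(ωC) = 169 Ω
Net reactance X = X_L − X_C = -121 Ω
Z = 204 − j121 Ω
|Z| = √(204² + 121²) = 237 Ω
∠Z = arctan(-121/204) = -30.6°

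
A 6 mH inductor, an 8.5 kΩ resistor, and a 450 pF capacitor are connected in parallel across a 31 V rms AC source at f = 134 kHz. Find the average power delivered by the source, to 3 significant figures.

113 mW

ω = 2πf = 841900 rad/s
X_L = ωL = 5050 Ω
X_C = 1/(ωC) = 2640 Ω
Parallel: admittances add. Y = 1/R + 1/(jωL) + jωC
Y = (0.000118 + j0.000181) S
|Y| = 0.000216 S → |Z| = 1/|Y| = 4630 Ω, ∠Z = −∠Y = -57.0°
I = V/|Z| = 6.69 mA
P = VI cos φ = 31 × 0.00669 × cos(-57.0°) = 113 mW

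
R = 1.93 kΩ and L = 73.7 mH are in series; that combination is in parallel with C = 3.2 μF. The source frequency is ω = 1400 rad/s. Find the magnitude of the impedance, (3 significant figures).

X_L = ωL = 103 Ω
X_C = 1/(ωC) = 223 Ω
Branch 1 (R+jX_L): Z₁ = 1930 + j103 Ω, |Z₁| = 1930 Ω
Branch 2 (−jX_C): Z₂ = −j223 Ω
Parallel: Z = Z₁Z₂/(Z₁+Z₂), |Z| = 223 Ω, ∠Z = -83.4°

223 Ω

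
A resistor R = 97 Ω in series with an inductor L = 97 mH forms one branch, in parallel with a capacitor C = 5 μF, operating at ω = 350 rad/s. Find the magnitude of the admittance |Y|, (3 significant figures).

9.30 mS

X_L = ωL = 34.0 Ω
X_C = 1/(ωC) = 571 Ω
Branch 1 (R+jX_L): Z₁ = 97.0 + j34.0 Ω, |Z₁| = 103 Ω
Branch 2 (−jX_C): Z₂ = −j571 Ω
Parallel: Z = Z₁Z₂/(Z₁+Z₂), |Z| = 108 Ω, ∠Z = 9.06°
|Y| = 1/|Z| = 9.30 mS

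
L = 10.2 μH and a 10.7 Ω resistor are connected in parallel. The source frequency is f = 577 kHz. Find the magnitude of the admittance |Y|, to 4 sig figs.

ω = 2πf = 3.625e+06 rad/s
X_L = ωL = 36.98 Ω
Parallel: admittances add. Y = 1/R + 1/(jωL)
Y = (0.09346 − j0.02704) S
|Y| = 0.09729 S → |Z| = 1/|Y| = 10.28 Ω, ∠Z = −∠Y = 16.14°

97.29 mS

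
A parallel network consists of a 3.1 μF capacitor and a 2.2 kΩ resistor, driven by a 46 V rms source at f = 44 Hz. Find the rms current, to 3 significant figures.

44.6 mA

ω = 2πf = 276.5 rad/s
X_C = 1/(ωC) = 1170 Ω
Parallel: admittances add. Y = 1/R + jωC
Y = (0.000455 + j0.000857) S
|Y| = 0.000970 S → |Z| = 1/|Y| = 1030 Ω, ∠Z = −∠Y = -62.1°
I = V/|Z| = 46/1030 = 44.6 mA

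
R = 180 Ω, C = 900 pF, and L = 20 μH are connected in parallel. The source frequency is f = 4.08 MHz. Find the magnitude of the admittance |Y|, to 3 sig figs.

ω = 2πf = 2.564e+07 rad/s
X_L = ωL = 513 Ω
X_C = 1/(ωC) = 43.3 Ω
Parallel: admittances add. Y = 1/R + 1/(jωL) + jωC
Y = (0.00556 + j0.0211) S
|Y| = 0.0218 S → |Z| = 1/|Y| = 45.8 Ω, ∠Z = −∠Y = -75.3°

21.8 mS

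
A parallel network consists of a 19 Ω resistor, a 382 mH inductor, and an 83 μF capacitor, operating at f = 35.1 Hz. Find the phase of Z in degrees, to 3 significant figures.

-6.97°

ω = 2πf = 220.5 rad/s
X_L = ωL = 84.2 Ω
X_C = 1/(ωC) = 54.6 Ω
Parallel: admittances add. Y = 1/R + 1/(jωL) + jωC
Y = (0.0526 + j0.00643) S
|Y| = 0.0530 S → |Z| = 1/|Y| = 18.9 Ω, ∠Z = −∠Y = -6.97°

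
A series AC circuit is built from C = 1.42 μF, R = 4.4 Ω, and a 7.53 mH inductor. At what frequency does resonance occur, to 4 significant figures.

1.539 kHz

ω₀ = 1/√(LC) = 1/√(0.00753 × 1.42e-06) = 9671 rad/s
f₀ = ω₀/(2π) = 1.539 kHz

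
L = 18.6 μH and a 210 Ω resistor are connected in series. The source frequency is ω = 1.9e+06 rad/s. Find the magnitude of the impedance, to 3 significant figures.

X_L = ωL = 35.3 Ω
Z = 210 + j35.3 Ω
|Z| = √(210² + 35.3²) = 213 Ω

213 Ω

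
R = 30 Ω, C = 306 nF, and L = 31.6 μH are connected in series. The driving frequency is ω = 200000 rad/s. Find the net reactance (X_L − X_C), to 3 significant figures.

-10.0 Ω

X_L = ωL = 6.32 Ω
X_C = 1/(ωC) = 16.3 Ω
X = 6.32 − 16.3 = -10.0 Ω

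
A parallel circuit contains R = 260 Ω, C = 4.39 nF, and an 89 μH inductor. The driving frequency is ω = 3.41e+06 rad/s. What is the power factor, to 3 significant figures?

0.313

X_L = ωL = 303 Ω
X_C = 1/(ωC) = 66.8 Ω
Parallel: admittances add. Y = 1/R + 1/(jωL) + jωC
Y = (0.00385 + j0.0117) S
|Y| = 0.0123 S → |Z| = 1/|Y| = 81.4 Ω, ∠Z = −∠Y = -71.8°
cos φ = cos(-71.8°) = 0.313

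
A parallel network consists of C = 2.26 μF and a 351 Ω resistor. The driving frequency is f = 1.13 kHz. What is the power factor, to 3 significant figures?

0.175

ω = 2πf = 7100 rad/s
X_C = 1/(ωC) = 62.3 Ω
Parallel: admittances add. Y = 1/R + jωC
Y = (0.00285 + j0.0160) S
|Y| = 0.0163 S → |Z| = 1/|Y| = 61.4 Ω, ∠Z = −∠Y = -79.9°
cos φ = cos(-79.9°) = 0.175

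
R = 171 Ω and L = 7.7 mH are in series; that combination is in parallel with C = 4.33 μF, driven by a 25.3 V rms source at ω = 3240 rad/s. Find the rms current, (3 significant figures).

364 mA

X_L = ωL = 24.9 Ω
X_C = 1/(ωC) = 71.3 Ω
Branch 1 (R+jX_L): Z₁ = 171 + j24.9 Ω, |Z₁| = 173 Ω
Branch 2 (−jX_C): Z₂ = −j71.3 Ω
Parallel: Z = Z₁Z₂/(Z₁+Z₂), |Z| = 69.5 Ω, ∠Z = -66.5°
I = V/|Z| = 25.3/69.5 = 364 mA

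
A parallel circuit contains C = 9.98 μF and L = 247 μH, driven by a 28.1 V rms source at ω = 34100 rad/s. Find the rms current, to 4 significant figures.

6.227 A

X_L = ωL = 8.423 Ω
X_C = 1/(ωC) = 2.938 Ω
Parallel: admittances add. Y = 1/(jωL) + jωC
Y = (0 + j0.2216) S
|Y| = 0.2216 S → |Z| = 1/|Y| = 4.513 Ω, ∠Z = −∠Y = -90.00°
I = V/|Z| = 28.1/4.513 = 6.227 A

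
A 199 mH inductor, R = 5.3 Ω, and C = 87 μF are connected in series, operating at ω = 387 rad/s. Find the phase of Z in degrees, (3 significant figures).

X_L = ωL = 77.0 Ω
X_C = 1/(ωC) = 29.7 Ω
Net reactance X = X_L − X_C = 47.3 Ω
Z = 5.30 + j47.3 Ω
|Z| = √(5.30² + 47.3²) = 47.6 Ω
∠Z = arctan(47.3/5.30) = 83.6°

83.6°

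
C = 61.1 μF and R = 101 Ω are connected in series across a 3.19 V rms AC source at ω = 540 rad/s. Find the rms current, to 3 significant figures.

30.3 mA

X_C = 1/(ωC) = 30.3 Ω
Z = 101 − j30.3 Ω
|Z| = √(101² + 30.3²) = 105 Ω
I = V/|Z| = 3.19/105 = 30.3 mA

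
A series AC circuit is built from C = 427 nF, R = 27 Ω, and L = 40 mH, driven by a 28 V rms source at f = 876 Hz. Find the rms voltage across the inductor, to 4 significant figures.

29.77 V

ω = 2πf = 5504 rad/s
X_L = ωL = 220.2 Ω
X_C = 1/(ωC) = 425.5 Ω
Net reactance X = X_L − X_C = -205.3 Ω
Z = 27.00 − j205.3 Ω
|Z| = √(27.00² + 205.3²) = 207.1 Ω
I = V/|Z| = 135.2 mA
V_L = I·|Z_L| = 0.1352 × 220.2 = 29.77 V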